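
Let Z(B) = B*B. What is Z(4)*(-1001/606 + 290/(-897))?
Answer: -954344/30199 ≈ -31.602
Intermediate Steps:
Z(B) = B²
Z(4)*(-1001/606 + 290/(-897)) = 4²*(-1001/606 + 290/(-897)) = 16*(-1001*1/606 + 290*(-1/897)) = 16*(-1001/606 - 290/897) = 16*(-119293/60398) = -954344/30199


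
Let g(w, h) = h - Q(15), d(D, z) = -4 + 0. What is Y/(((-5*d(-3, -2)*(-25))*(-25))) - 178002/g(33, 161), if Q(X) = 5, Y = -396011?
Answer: -190566893/162500 ≈ -1172.7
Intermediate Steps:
d(D, z) = -4
g(w, h) = -5 + h (g(w, h) = h - 1*5 = h - 5 = -5 + h)
Y/(((-5*d(-3, -2)*(-25))*(-25))) - 178002/g(33, 161) = -396011/((-5*(-4)*(-25))*(-25)) - 178002/(-5 + 161) = -396011/((20*(-25))*(-25)) - 178002/156 = -396011/((-500*(-25))) - 178002*1/156 = -396011/12500 - 29667/26 = -190566893/162500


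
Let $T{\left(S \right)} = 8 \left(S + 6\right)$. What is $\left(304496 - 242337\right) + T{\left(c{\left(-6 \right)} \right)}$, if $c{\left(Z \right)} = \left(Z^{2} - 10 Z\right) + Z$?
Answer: $62927$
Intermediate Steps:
$c{\left(Z \right)} = Z^{2} - 9 Z$
$T{\left(S \right)} = 48 + 8 S$ ($T{\left(S \right)} = 8 \left(6 + S\right) = 48 + 8 S$)
$\left(304496 - 242337\right) + T{\left(c{\left(-6 \right)} \right)} = \left(304496 - 242337\right) + \left(48 + 8 \left(- 6 \left(-9 - 6\right)\right)\right) = 62159 + \left(48 + 8 \left(\left(-6\right) \left(-15\right)\right)\right) = 62159 + \left(48 + 8 \cdot 90\right) = 62159 + \left(48 + 720\right) = 62159 + 768 = 62927$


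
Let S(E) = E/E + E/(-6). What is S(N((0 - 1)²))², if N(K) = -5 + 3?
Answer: 16/9 ≈ 1.7778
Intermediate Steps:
N(K) = -2
S(E) = 1 - E/6 (S(E) = 1 + E*(-⅙) = 1 - E/6)
S(N((0 - 1)²))² = (1 - ⅙*(-2))² = (1 + ⅓)² = (4/3)² = 16/9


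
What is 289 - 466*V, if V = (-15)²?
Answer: -104561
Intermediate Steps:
V = 225
289 - 466*V = 289 - 466*225 = 289 - 104850 = -104561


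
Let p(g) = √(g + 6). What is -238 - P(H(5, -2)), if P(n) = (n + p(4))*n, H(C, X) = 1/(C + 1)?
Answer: -8569/36 - √10/6 ≈ -238.55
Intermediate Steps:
p(g) = √(6 + g)
H(C, X) = 1/(1 + C)
P(n) = n*(n + √10) (P(n) = (n + √(6 + 4))*n = (n + √10)*n = n*(n + √10))
-238 - P(H(5, -2)) = -238 - (1/(1 + 5) + √10)/(1 + 5) = -238 - (1/6 + √10)/6 = -238 - (⅙ + √10)/6 = -238 - (1/36 + √10/6) = -238 + (-1/36 - √10/6) = -8569/36 - √10/6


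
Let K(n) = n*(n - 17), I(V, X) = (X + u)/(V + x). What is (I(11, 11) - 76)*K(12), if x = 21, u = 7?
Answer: 18105/4 ≈ 4526.3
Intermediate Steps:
I(V, X) = (7 + X)/(21 + V) (I(V, X) = (X + 7)/(V + 21) = (7 + X)/(21 + V))
K(n) = n*(-17 + n)
(I(11, 11) - 76)*K(12) = ((7 + 11)/(21 + 11) - 76)*(12*(-17 + 12)) = (18/32 - 76)*(12*(-5)) = ((1/32)*18 - 76)*(-60) = (9/16 - 76)*(-60) = -1207/16*(-60) = 18105/4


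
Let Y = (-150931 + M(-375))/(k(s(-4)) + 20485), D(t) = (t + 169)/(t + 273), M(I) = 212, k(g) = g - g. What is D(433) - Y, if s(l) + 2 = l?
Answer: 59369792/7231205 ≈ 8.2102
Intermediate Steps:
s(l) = -2 + l
k(g) = 0
D(t) = (169 + t)/(273 + t)
Y = -150719/20485 (Y = (-150931 + 212)/(0 + 20485) = -150719/20485 ≈ -7.3575)
D(433) - Y = (169 + 433)/(273 + 433) - 1*(-150719/20485) = 602/706 + 150719/20485 = (1/706)*602 + 150719/20485 = 301/353 + 150719/20485 = 59369792/7231205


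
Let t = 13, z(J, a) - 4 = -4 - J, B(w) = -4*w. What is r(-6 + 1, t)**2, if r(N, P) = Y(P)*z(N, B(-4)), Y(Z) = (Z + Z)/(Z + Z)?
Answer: 25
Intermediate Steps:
Y(Z) = 1 (Y(Z) = (2*Z)/((2*Z)) = (2*Z)*(1/(2*Z)) = 1)
z(J, a) = -J (z(J, a) = 4 + (-4 - J) = -J)
r(N, P) = -N (r(N, P) = 1*(-N) = -N)
r(-6 + 1, t)**2 = (-(-6 + 1))**2 = (-1*(-5))**2 = 5**2 = 25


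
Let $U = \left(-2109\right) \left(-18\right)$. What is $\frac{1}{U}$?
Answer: $\frac{1}{37962} \approx 2.6342 \cdot 10^{-5}$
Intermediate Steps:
$U = 37962$
$\frac{1}{U} = \frac{1}{37962}$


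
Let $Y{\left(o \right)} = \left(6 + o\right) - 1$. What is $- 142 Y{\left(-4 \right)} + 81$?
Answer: $-61$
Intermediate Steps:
$Y{\left(o \right)} = 5 + o$
$- 142 Y{\left(-4 \right)} + 81 = - 142 \left(5 - 4\right) + 81 = \left(-142\right) 1 + 81 = -142 + 81 = -61$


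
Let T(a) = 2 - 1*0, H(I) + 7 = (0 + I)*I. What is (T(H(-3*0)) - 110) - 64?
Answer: -172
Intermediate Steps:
H(I) = -7 + I² (H(I) = -7 + (0 + I)*I = -7 + I*I = -7 + I²)
T(a) = 2 (T(a) = 2 + 0 = 2)
(T(H(-3*0)) - 110) - 64 = (2 - 110) - 64 = -108 - 64 = -172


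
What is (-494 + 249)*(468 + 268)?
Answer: -180320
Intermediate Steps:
(-494 + 249)*(468 + 268) = -245*736 = -180320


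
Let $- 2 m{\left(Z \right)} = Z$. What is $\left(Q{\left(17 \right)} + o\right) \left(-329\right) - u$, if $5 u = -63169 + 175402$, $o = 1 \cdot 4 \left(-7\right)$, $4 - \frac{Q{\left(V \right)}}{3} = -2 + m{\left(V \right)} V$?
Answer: $- \frac{1617781}{10} \approx -1.6178 \cdot 10^{5}$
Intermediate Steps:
$m{\left(Z \right)} = - \frac{Z}{2}$
$Q{\left(V \right)} = 18 + \frac{3 V^{2}}{2}$ ($Q{\left(V \right)} = 12 - 3 \left(-2 + - \frac{V}{2} V\right) = 12 - 3 \left(-2 - \frac{V^{2}}{2}\right) = 12 + \left(6 + \frac{3 V^{2}}{2}\right) = 18 + \frac{3 V^{2}}{2}$)
$o = -28$ ($o = 4 \left(-7\right) = -28$)
$u = \frac{112233}{5}$ ($u = \frac{-63169 + 175402}{5} = \frac{1}{5} \cdot 112233 = \frac{112233}{5} \approx 22447.0$)
$\left(Q{\left(17 \right)} + o\right) \left(-329\right) - u = \left(\left(18 + \frac{3 \cdot 17^{2}}{2}\right) - 28\right) \left(-329\right) - \frac{112233}{5} = \left(\left(18 + \frac{3}{2} \cdot 289\right) - 28\right) \left(-329\right) - \frac{112233}{5} = \left(\left(18 + \frac{867}{2}\right) - 28\right) \left(-329\right) - \frac{112233}{5} = \left(\frac{903}{2} - 28\right) \left(-329\right) - \frac{112233}{5} = \frac{847}{2} \left(-329\right) - \frac{112233}{5} = - \frac{278663}{2} - \frac{112233}{5} = - \frac{1617781}{10}$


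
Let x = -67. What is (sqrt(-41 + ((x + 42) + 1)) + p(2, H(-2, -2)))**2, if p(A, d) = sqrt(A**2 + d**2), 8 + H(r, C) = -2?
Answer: 39 + 52*I*sqrt(10) ≈ 39.0 + 164.44*I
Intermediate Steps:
H(r, C) = -10 (H(r, C) = -8 - 2 = -10)
(sqrt(-41 + ((x + 42) + 1)) + p(2, H(-2, -2)))**2 = (sqrt(-41 + ((-67 + 42) + 1)) + sqrt(2**2 + (-10)**2))**2 = (sqrt(-41 + (-25 + 1)) + sqrt(4 + 100))**2 = (sqrt(-41 - 24) + sqrt(104))**2 = (sqrt(-65) + 2*sqrt(26))**2 = (I*sqrt(65) + 2*sqrt(26))**2 = (2*sqrt(26) + I*sqrt(65))**2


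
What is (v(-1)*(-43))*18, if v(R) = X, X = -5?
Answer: 3870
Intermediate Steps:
v(R) = -5
(v(-1)*(-43))*18 = -5*(-43)*18 = 215*18 = 3870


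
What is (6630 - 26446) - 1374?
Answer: -21190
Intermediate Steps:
(6630 - 26446) - 1374 = -19816 - 1374 = -21190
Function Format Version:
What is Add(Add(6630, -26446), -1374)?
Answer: -21190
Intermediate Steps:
Add(Add(6630, -26446), -1374) = Add(-19816, -1374) = -21190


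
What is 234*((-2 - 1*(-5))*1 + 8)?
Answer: 2574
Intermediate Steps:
234*((-2 - 1*(-5))*1 + 8) = 234*((-2 + 5)*1 + 8) = 234*(3*1 + 8) = 234*(3 + 8) = 234*11 = 2574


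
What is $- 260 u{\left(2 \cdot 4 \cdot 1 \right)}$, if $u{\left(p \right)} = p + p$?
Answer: $-4160$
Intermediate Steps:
$u{\left(p \right)} = 2 p$
$- 260 u{\left(2 \cdot 4 \cdot 1 \right)} = - 260 \cdot 2 \cdot 2 \cdot 4 \cdot 1 = - 260 \cdot 2 \cdot 8 \cdot 1 = - 260 \cdot 2 \cdot 8 = \left(-260\right) 16 = -4160$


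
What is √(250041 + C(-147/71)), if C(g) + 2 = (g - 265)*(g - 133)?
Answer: √1442292179/71 ≈ 534.89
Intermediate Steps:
C(g) = -2 + (-265 + g)*(-133 + g) (C(g) = -2 + (g - 265)*(g - 133) = -2 + (-265 + g)*(-133 + g))
√(250041 + C(-147/71)) = √(250041 + (35243 + (-147/71)² - (-58506)/71)) = √(250041 + (35243 + (-147*1/71)² - (-58506)/71)) = √(250041 + (35243 + (-147/71)² - 398*(-147/71))) = √(250041 + (35243 + 21609/5041 + 58506/71)) = √(250041 + 181835498/5041) = √(1442292179/5041) = √1442292179/71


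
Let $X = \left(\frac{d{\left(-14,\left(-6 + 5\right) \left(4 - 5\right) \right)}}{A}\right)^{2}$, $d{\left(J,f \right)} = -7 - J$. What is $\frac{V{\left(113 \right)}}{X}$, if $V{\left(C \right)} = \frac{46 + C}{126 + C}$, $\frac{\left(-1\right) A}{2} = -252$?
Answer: $\frac{824256}{239} \approx 3448.8$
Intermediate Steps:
$A = 504$ ($A = \left(-2\right) \left(-252\right) = 504$)
$V{\left(C \right)} = \frac{46 + C}{126 + C}$
$X = \frac{1}{5184}$ ($X = \left(\frac{-7 - -14}{504}\right)^{2} = \left(\left(-7 + 14\right) \frac{1}{504}\right)^{2} = \left(7 \cdot \frac{1}{504}\right)^{2} = \left(\frac{1}{72}\right)^{2} = \frac{1}{5184} \approx 0.0001929$)
$\frac{V{\left(113 \right)}}{X} = \frac{46 + 113}{126 + 113} \frac{1}{\frac{1}{5184}} = \frac{1}{239} \cdot 159 \cdot 5184 = \frac{159}{239} \cdot 5184 = \frac{824256}{239}$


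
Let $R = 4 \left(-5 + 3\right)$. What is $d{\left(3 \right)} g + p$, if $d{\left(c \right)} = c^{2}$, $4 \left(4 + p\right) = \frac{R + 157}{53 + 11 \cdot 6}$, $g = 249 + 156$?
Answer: $\frac{1733265}{476} \approx 3641.3$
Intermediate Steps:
$R = -8$ ($R = 4 \left(-2\right) = -8$)
$g = 405$
$p = - \frac{1755}{476}$ ($p = -4 + \frac{\left(-8 + 157\right) \frac{1}{53 + 11 \cdot 6}}{4} = -4 + \frac{149 \frac{1}{53 + 66}}{4} = -4 + \frac{149 \cdot \frac{1}{119}}{4} = -4 + \frac{1}{4} \cdot \frac{149}{119} = -4 + \frac{149}{476} = - \frac{1755}{476} \approx -3.687$)
$d{\left(3 \right)} g + p = 3^{2} \cdot 405 - \frac{1755}{476} = 9 \cdot 405 - \frac{1755}{476} = 3645 - \frac{1755}{476} = \frac{1733265}{476}$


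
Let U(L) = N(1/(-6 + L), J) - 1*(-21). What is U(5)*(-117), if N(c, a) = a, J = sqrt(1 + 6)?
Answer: -2457 - 117*sqrt(7) ≈ -2766.6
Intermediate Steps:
J = sqrt(7) ≈ 2.6458
U(L) = 21 + sqrt(7) (U(L) = sqrt(7) - 1*(-21) = sqrt(7) + 21 = 21 + sqrt(7))
U(5)*(-117) = (21 + sqrt(7))*(-117) = -2457 - 117*sqrt(7)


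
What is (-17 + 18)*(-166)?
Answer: -166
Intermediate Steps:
(-17 + 18)*(-166) = 1*(-166) = -166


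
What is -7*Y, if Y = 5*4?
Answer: -140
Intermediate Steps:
Y = 20
-7*Y = -7*20 = -140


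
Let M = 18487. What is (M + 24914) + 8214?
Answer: 51615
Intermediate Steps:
(M + 24914) + 8214 = (18487 + 24914) + 8214 = 43401 + 8214 = 51615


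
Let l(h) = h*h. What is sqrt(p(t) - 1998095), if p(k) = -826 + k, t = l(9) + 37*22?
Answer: I*sqrt(1998026) ≈ 1413.5*I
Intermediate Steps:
l(h) = h**2
t = 895 (t = 9**2 + 37*22 = 81 + 814 = 895)
sqrt(p(t) - 1998095) = sqrt((-826 + 895) - 1998095) = sqrt(69 - 1998095) = sqrt(-1998026) = I*sqrt(1998026)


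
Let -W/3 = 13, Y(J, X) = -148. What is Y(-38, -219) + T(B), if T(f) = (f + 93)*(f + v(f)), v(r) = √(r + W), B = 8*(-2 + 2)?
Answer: -148 + 93*I*√39 ≈ -148.0 + 580.79*I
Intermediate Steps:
B = 0 (B = 8*0 = 0)
W = -39 (W = -3*13 = -39)
v(r) = √(-39 + r) (v(r) = √(r - 39) = √(-39 + r))
T(f) = (93 + f)*(f + √(-39 + f)) (T(f) = (f + 93)*(f + √(-39 + f)) = (93 + f)*(f + √(-39 + f)))
Y(-38, -219) + T(B) = -148 + (0² + 93*0 + 93*√(-39 + 0) + 0*√(-39 + 0)) = -148 + (0 + 0 + 93*√(-39) + 0*√(-39)) = -148 + (0 + 0 + 93*(I*√39) + 0*(I*√39)) = -148 + (0 + 0 + 93*I*√39 + 0) = -148 + 93*I*√39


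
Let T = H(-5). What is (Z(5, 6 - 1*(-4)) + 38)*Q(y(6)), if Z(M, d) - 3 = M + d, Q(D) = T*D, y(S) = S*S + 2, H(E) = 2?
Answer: 4256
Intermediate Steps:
T = 2
y(S) = 2 + S**2 (y(S) = S**2 + 2 = 2 + S**2)
Q(D) = 2*D
Z(M, d) = 3 + M + d (Z(M, d) = 3 + (M + d) = 3 + M + d)
(Z(5, 6 - 1*(-4)) + 38)*Q(y(6)) = ((3 + 5 + (6 - 1*(-4))) + 38)*(2*(2 + 6**2)) = ((3 + 5 + (6 + 4)) + 38)*(2*(2 + 36)) = ((3 + 5 + 10) + 38)*(2*38) = (18 + 38)*76 = 56*76 = 4256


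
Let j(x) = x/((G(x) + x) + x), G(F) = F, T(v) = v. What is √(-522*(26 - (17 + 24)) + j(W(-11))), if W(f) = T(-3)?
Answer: 13*√417/3 ≈ 88.489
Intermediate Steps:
W(f) = -3
j(x) = ⅓ (j(x) = x/((x + x) + x) = x/(2*x + x) = x/((3*x)) = x*(1/(3*x)) = ⅓)
√(-522*(26 - (17 + 24)) + j(W(-11))) = √(-522*(26 - (17 + 24)) + ⅓) = √(-522*(26 - 1*41) + ⅓) = √(-522*(26 - 41) + ⅓) = √(-522*(-15) + ⅓) = √(7830 + ⅓) = √(23491/3) = 13*√417/3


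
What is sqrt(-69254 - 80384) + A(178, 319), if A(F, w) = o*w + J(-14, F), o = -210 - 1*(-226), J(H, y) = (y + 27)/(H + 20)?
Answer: 30829/6 + I*sqrt(149638) ≈ 5138.2 + 386.83*I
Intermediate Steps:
J(H, y) = (27 + y)/(20 + H)
o = 16 (o = -210 + 226 = 16)
A(F, w) = 9/2 + 16*w + F/6 (A(F, w) = 16*w + (27 + F)/(20 - 14) = 16*w + (27 + F)/6 = 16*w + (9/2 + F/6) = 9/2 + 16*w + F/6)
sqrt(-69254 - 80384) + A(178, 319) = sqrt(-69254 - 80384) + (9/2 + 16*319 + (1/6)*178) = sqrt(-149638) + (9/2 + 5104 + 89/3) = I*sqrt(149638) + 30829/6 = 30829/6 + I*sqrt(149638)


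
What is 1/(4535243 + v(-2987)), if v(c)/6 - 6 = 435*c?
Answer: -1/3260791 ≈ -3.0667e-7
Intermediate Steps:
v(c) = 36 + 2610*c (v(c) = 36 + 6*(435*c) = 36 + 2610*c)
1/(4535243 + v(-2987)) = 1/(4535243 + (36 + 2610*(-2987))) = 1/(4535243 + (36 - 7796070)) = 1/(4535243 - 7796034) = 1/(-3260791) = -1/3260791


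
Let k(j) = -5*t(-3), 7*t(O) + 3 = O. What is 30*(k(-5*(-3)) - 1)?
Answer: 690/7 ≈ 98.571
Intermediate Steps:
t(O) = -3/7 + O/7
k(j) = 30/7 (k(j) = -5*(-3/7 + (1/7)*(-3)) = -5*(-3/7 - 3/7) = -5*(-6/7) = 30/7)
30*(k(-5*(-3)) - 1) = 30*(30/7 - 1) = 30*(23/7) = 690/7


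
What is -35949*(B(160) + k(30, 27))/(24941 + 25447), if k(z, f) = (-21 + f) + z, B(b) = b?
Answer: -587167/4199 ≈ -139.83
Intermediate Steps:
k(z, f) = -21 + f + z
-35949*(B(160) + k(30, 27))/(24941 + 25447) = -35949*(160 + (-21 + 27 + 30))/(24941 + 25447) = -35949/(50388/(160 + 36)) = -35949/(50388/196) = -35949/(50388*(1/196)) = -35949/12597/49 = -35949*49/12597 = -587167/4199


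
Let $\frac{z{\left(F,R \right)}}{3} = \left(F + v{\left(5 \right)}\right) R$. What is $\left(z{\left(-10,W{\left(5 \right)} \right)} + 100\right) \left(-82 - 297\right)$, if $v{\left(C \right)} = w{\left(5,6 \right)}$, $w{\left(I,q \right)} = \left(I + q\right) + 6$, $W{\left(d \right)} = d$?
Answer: $-77695$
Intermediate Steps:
$w{\left(I,q \right)} = 6 + I + q$
$v{\left(C \right)} = 17$ ($v{\left(C \right)} = 6 + 5 + 6 = 17$)
$z{\left(F,R \right)} = 3 R \left(17 + F\right)$ ($z{\left(F,R \right)} = 3 \left(F + 17\right) R = 3 \left(17 + F\right) R = 3 R \left(17 + F\right)$)
$\left(z{\left(-10,W{\left(5 \right)} \right)} + 100\right) \left(-82 - 297\right) = \left(3 \cdot 5 \left(17 - 10\right) + 100\right) \left(-82 - 297\right) = \left(3 \cdot 5 \cdot 7 + 100\right) \left(-379\right) = \left(105 + 100\right) \left(-379\right) = 205 \left(-379\right) = -77695$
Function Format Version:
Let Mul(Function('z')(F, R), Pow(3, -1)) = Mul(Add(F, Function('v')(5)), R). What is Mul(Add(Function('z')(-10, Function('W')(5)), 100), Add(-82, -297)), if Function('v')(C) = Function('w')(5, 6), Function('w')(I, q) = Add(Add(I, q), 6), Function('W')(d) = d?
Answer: -77695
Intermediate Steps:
Function('w')(I, q) = Add(6, I, q)
Function('v')(C) = 17 (Function('v')(C) = Add(6, 5, 6) = 17)
Function('z')(F, R) = Mul(3, R, Add(17, F)) (Function('z')(F, R) = Mul(3, Mul(Add(F, 17), R)) = Mul(3, Mul(Add(17, F), R)) = Mul(3, Mul(R, Add(17, F))) = Mul(3, R, Add(17, F)))
Mul(Add(Function('z')(-10, Function('W')(5)), 100), Add(-82, -297)) = Mul(Add(Mul(3, 5, Add(17, -10)), 100), Add(-82, -297)) = Mul(Add(Mul(3, 5, 7), 100), -379) = Mul(Add(105, 100), -379) = Mul(205, -379) = -77695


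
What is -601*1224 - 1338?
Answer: -736962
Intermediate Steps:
-601*1224 - 1338 = -735624 - 1338 = -736962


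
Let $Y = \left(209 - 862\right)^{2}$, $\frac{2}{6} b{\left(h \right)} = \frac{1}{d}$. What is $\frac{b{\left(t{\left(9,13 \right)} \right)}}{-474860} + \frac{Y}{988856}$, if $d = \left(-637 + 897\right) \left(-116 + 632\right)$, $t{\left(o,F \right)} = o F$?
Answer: $\frac{1131888789442993}{2624886015294400} \approx 0.43121$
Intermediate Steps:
$t{\left(o,F \right)} = F o$
$d = 134160$ ($d = 260 \cdot 516 = 134160$)
$b{\left(h \right)} = \frac{1}{44720}$ ($b{\left(h \right)} = \frac{3}{134160} = 3 \cdot \frac{1}{134160} = \frac{1}{44720}$)
$Y = 426409$ ($Y = \left(-653\right)^{2} = 426409$)
$\frac{b{\left(t{\left(9,13 \right)} \right)}}{-474860} + \frac{Y}{988856} = \frac{1}{44720 \left(-474860\right)} + \frac{426409}{988856} = \frac{1}{44720} \left(- \frac{1}{474860}\right) + 426409 \cdot \frac{1}{988856} = - \frac{1}{21235739200} + \frac{426409}{988856} = \frac{1131888789442993}{2624886015294400}$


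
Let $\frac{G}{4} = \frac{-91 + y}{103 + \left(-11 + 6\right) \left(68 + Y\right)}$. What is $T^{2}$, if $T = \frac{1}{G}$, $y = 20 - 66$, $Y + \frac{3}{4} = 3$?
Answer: $\frac{986049}{4804864} \approx 0.20522$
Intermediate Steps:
$Y = \frac{9}{4}$ ($Y = - \frac{3}{4} + 3 = \frac{9}{4} \approx 2.25$)
$y = -46$
$G = \frac{2192}{993}$ ($G = 4 \frac{-91 - 46}{103 + \left(-11 + 6\right) \left(68 + \frac{9}{4}\right)} = 4 \left(- \frac{137}{103 - \frac{1405}{4}}\right) = 4 \left(- \frac{137}{- \frac{993}{4}}\right) = 4 \left(\left(-137\right) \left(- \frac{4}{993}\right)\right) = 4 \cdot \frac{548}{993} = \frac{2192}{993} \approx 2.2075$)
$T = \frac{993}{2192}$ ($T = \frac{1}{\frac{2192}{993}} = \frac{993}{2192} \approx 0.45301$)
$T^{2} = \left(\frac{993}{2192}\right)^{2} = \frac{986049}{4804864}$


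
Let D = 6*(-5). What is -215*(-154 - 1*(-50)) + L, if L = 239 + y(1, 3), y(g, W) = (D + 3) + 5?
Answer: 22577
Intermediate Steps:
D = -30
y(g, W) = -22 (y(g, W) = (-30 + 3) + 5 = -27 + 5 = -22)
L = 217 (L = 239 - 22 = 217)
-215*(-154 - 1*(-50)) + L = -215*(-154 - 1*(-50)) + 217 = -215*(-154 + 50) + 217 = -215*(-104) + 217 = 22360 + 217 = 22577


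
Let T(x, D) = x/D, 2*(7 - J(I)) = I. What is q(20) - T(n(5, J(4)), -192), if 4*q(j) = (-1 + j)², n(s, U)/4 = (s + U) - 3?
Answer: 4339/48 ≈ 90.396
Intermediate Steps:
J(I) = 7 - I/2
n(s, U) = -12 + 4*U + 4*s (n(s, U) = 4*((s + U) - 3) = 4*((U + s) - 3) = 4*(-3 + U + s) = -12 + 4*U + 4*s)
q(j) = (-1 + j)²/4
q(20) - T(n(5, J(4)), -192) = (-1 + 20)²/4 - (-12 + 4*(7 - ½*4) + 4*5)/(-192) = (¼)*19² - (-12 + 4*(7 - 2) + 20)*(-1)/192 = (¼)*361 - (-12 + 4*5 + 20)*(-1)/192 = 361/4 - (-12 + 20 + 20)*(-1)/192 = 361/4 - 28*(-1)/192 = 361/4 - 1*(-7/48) = 361/4 + 7/48 = 4339/48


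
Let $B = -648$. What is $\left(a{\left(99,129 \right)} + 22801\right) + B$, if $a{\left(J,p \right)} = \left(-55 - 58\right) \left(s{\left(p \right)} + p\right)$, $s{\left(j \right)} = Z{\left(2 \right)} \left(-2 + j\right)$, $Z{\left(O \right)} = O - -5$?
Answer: $-92881$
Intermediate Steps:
$Z{\left(O \right)} = 5 + O$ ($Z{\left(O \right)} = O + 5 = 5 + O$)
$s{\left(j \right)} = -14 + 7 j$ ($s{\left(j \right)} = \left(5 + 2\right) \left(-2 + j\right) = 7 \left(-2 + j\right) = -14 + 7 j$)
$a{\left(J,p \right)} = 1582 - 904 p$ ($a{\left(J,p \right)} = \left(-55 - 58\right) \left(\left(-14 + 7 p\right) + p\right) = - 113 \left(-14 + 8 p\right) = 1582 - 904 p$)
$\left(a{\left(99,129 \right)} + 22801\right) + B = \left(\left(1582 - 116616\right) + 22801\right) - 648 = \left(-115034 + 22801\right) - 648 = -92233 - 648 = -92881$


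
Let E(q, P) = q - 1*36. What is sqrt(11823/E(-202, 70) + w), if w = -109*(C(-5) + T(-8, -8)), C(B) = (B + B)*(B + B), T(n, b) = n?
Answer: I*sqrt(11649794)/34 ≈ 100.39*I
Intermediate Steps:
C(B) = 4*B**2 (C(B) = (2*B)*(2*B) = 4*B**2)
E(q, P) = -36 + q (E(q, P) = q - 36 = -36 + q)
w = -10028 (w = -109*(4*(-5)**2 - 8) = -109*(4*25 - 8) = -109*(100 - 8) = -109*92 = -10028)
sqrt(11823/E(-202, 70) + w) = sqrt(11823/(-36 - 202) - 10028) = sqrt(11823/(-238) - 10028) = sqrt(11823*(-1/238) - 10028) = sqrt(-1689/34 - 10028) = sqrt(-342641/34) = I*sqrt(11649794)/34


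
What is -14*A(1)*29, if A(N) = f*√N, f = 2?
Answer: -812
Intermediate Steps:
A(N) = 2*√N
-14*A(1)*29 = -28*√1*29 = -28*29 = -812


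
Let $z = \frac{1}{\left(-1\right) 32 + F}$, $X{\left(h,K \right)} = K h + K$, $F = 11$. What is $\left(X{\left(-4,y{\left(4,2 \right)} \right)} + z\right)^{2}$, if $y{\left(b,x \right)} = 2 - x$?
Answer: $\frac{1}{441} \approx 0.0022676$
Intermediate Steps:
$X{\left(h,K \right)} = K + K h$
$z = - \frac{1}{21}$ ($z = \frac{1}{\left(-1\right) 32 + 11} = \frac{1}{-32 + 11} = \frac{1}{-21} = - \frac{1}{21} \approx -0.047619$)
$\left(X{\left(-4,y{\left(4,2 \right)} \right)} + z\right)^{2} = \left(\left(2 - 2\right) \left(1 - 4\right) - \frac{1}{21}\right)^{2} = \left(\left(2 - 2\right) \left(-3\right) - \frac{1}{21}\right)^{2} = \left(0 \left(-3\right) - \frac{1}{21}\right)^{2} = \left(0 - \frac{1}{21}\right)^{2} = \left(- \frac{1}{21}\right)^{2} = \frac{1}{441}$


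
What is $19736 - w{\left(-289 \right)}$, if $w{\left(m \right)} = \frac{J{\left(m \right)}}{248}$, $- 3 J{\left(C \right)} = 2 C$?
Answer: $\frac{7341503}{372} \approx 19735.0$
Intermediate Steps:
$J{\left(C \right)} = - \frac{2 C}{3}$
$w{\left(m \right)} = - \frac{m}{372}$ ($w{\left(m \right)} = \frac{\left(- \frac{2}{3}\right) m}{248} = - \frac{2 m}{3} \cdot \frac{1}{248} = - \frac{m}{372}$)
$19736 - w{\left(-289 \right)} = 19736 - \left(- \frac{1}{372}\right) \left(-289\right) = 19736 - \frac{289}{372} = \frac{7341503}{372}$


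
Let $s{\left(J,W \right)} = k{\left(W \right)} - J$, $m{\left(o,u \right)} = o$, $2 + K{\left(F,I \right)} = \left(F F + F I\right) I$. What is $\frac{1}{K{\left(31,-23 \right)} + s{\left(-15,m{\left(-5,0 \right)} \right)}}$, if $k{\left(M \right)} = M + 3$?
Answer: $- \frac{1}{5693} \approx -0.00017565$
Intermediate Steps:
$k{\left(M \right)} = 3 + M$
$K{\left(F,I \right)} = -2 + I \left(F^{2} + F I\right)$ ($K{\left(F,I \right)} = -2 + \left(F F + F I\right) I = -2 + \left(F^{2} + F I\right) I = -2 + I \left(F^{2} + F I\right)$)
$s{\left(J,W \right)} = 3 + W - J$ ($s{\left(J,W \right)} = \left(3 + W\right) - J = 3 + W - J$)
$\frac{1}{K{\left(31,-23 \right)} + s{\left(-15,m{\left(-5,0 \right)} \right)}} = \frac{1}{\left(-2 + 31 \left(-23\right)^{2} - 23 \cdot 31^{2}\right) - -13} = \frac{1}{\left(-2 + 31 \cdot 529 - 22103\right) + \left(3 - 5 + 15\right)} = \frac{1}{\left(-2 + 16399 - 22103\right) + 13} = \frac{1}{-5706 + 13} = \frac{1}{-5693} = - \frac{1}{5693}$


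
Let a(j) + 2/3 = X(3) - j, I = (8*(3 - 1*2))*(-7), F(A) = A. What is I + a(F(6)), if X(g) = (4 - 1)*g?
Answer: -161/3 ≈ -53.667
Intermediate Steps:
X(g) = 3*g
I = -56 (I = (8*(3 - 2))*(-7) = (8*1)*(-7) = 8*(-7) = -56)
a(j) = 25/3 - j (a(j) = -⅔ + (3*3 - j) = -⅔ + (9 - j) = 25/3 - j)
I + a(F(6)) = -56 + (25/3 - 1*6) = -56 + (25/3 - 6) = -56 + 7/3 = -161/3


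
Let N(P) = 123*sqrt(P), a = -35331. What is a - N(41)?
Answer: -35331 - 123*sqrt(41) ≈ -36119.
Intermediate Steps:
a - N(41) = -35331 - 123*sqrt(41)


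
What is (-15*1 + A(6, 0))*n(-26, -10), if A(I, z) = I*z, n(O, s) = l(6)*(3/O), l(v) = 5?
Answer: 225/26 ≈ 8.6538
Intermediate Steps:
n(O, s) = 15/O (n(O, s) = 5*(3/O) = 15/O)
(-15*1 + A(6, 0))*n(-26, -10) = (-15*1 + 6*0)*(15/(-26)) = (-15 + 0)*(15*(-1/26)) = -15*(-15/26) = 225/26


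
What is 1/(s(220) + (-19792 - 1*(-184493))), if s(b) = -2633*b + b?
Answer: -1/414339 ≈ -2.4135e-6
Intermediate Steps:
s(b) = -2632*b
1/(s(220) + (-19792 - 1*(-184493))) = 1/(-2632*220 + (-19792 - 1*(-184493))) = 1/(-579040 + (-19792 + 184493)) = 1/(-579040 + 164701) = 1/(-414339) = -1/414339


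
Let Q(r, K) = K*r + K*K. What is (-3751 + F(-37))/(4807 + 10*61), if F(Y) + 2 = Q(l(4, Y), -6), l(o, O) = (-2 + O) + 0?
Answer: -3483/5417 ≈ -0.64298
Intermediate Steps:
l(o, O) = -2 + O
Q(r, K) = K² + K*r (Q(r, K) = K*r + K² = K² + K*r)
F(Y) = 46 - 6*Y (F(Y) = -2 - 6*(-6 + (-2 + Y)) = -2 - 6*(-8 + Y) = -2 + (48 - 6*Y) = 46 - 6*Y)
(-3751 + F(-37))/(4807 + 10*61) = (-3751 + (46 - 6*(-37)))/(4807 + 10*61) = (-3751 + (46 + 222))/(4807 + 610) = (-3751 + 268)/5417 = -3483*1/5417 = -3483/5417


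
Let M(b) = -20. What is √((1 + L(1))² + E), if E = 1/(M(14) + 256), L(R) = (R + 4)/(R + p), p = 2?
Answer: √891667/354 ≈ 2.6675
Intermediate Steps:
L(R) = (4 + R)/(2 + R) (L(R) = (R + 4)/(R + 2) = (4 + R)/(2 + R))
E = 1/236 (E = 1/(-20 + 256) = 1/236 ≈ 0.0042373)
√((1 + L(1))² + E) = √((1 + (4 + 1)/(2 + 1))² + 1/236) = √((1 + 5/3)² + 1/236) = √((8/3)² + 1/236) = √(64/9 + 1/236) = √(15113/2124) = √891667/354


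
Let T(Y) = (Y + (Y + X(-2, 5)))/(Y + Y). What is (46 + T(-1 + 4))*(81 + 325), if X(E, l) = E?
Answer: 56840/3 ≈ 18947.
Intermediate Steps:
T(Y) = (-2 + 2*Y)/(2*Y) (T(Y) = (Y + (Y - 2))/(Y + Y) = (Y + (-2 + Y))/((2*Y)) = (-2 + 2*Y)*(1/(2*Y)) = (-2 + 2*Y)/(2*Y))
(46 + T(-1 + 4))*(81 + 325) = (46 + (-1 + (-1 + 4))/(-1 + 4))*(81 + 325) = (46 + (-1 + 3)/3)*406 = (46 + (⅓)*2)*406 = (46 + ⅔)*406 = (140/3)*406 = 56840/3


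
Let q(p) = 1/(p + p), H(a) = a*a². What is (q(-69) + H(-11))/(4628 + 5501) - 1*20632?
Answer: -28839634543/1397802 ≈ -20632.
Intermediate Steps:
H(a) = a³
q(p) = 1/(2*p)
(q(-69) + H(-11))/(4628 + 5501) - 1*20632 = ((½)/(-69) + (-11)³)/(4628 + 5501) - 1*20632 = ((½)*(-1/69) - 1331)/10129 - 20632 = (-1/138 - 1331)*(1/10129) - 20632 = -183679/138*1/10129 - 20632 = -183679/1397802 - 20632 = -28839634543/1397802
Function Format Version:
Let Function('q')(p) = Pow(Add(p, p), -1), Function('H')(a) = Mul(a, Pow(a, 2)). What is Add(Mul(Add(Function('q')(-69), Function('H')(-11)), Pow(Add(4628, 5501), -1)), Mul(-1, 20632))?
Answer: Rational(-28839634543, 1397802) ≈ -20632.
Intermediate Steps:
Function('H')(a) = Pow(a, 3)
Function('q')(p) = Mul(Rational(1, 2), Pow(p, -1)) (Function('q')(p) = Pow(Mul(2, p), -1) = Mul(Rational(1, 2), Pow(p, -1)))
Add(Mul(Add(Function('q')(-69), Function('H')(-11)), Pow(Add(4628, 5501), -1)), Mul(-1, 20632)) = Add(Mul(Add(Mul(Rational(1, 2), Pow(-69, -1)), Pow(-11, 3)), Pow(Add(4628, 5501), -1)), Mul(-1, 20632)) = Add(Mul(Add(Mul(Rational(1, 2), Rational(-1, 69)), -1331), Pow(10129, -1)), -20632) = Add(Mul(Add(Rational(-1, 138), -1331), Rational(1, 10129)), -20632) = Add(Mul(Rational(-183679, 138), Rational(1, 10129)), -20632) = Add(Rational(-183679, 1397802), -20632) = Rational(-28839634543, 1397802)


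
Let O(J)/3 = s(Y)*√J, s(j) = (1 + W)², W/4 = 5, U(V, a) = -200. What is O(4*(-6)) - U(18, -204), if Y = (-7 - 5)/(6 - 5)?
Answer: 200 + 2646*I*√6 ≈ 200.0 + 6481.4*I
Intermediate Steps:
W = 20 (W = 4*5 = 20)
Y = -12 (Y = -12/1 = -12*1 = -12)
s(j) = 441 (s(j) = (1 + 20)² = 21² = 441)
O(J) = 1323*√J (O(J) = 3*(441*√J) = 1323*√J)
O(4*(-6)) - U(18, -204) = 1323*√(4*(-6)) - 1*(-200) = 1323*√(-24) + 200 = 1323*(2*I*√6) + 200 = 2646*I*√6 + 200 = 200 + 2646*I*√6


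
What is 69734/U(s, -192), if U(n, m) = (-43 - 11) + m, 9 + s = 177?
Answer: -34867/123 ≈ -283.47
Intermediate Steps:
s = 168 (s = -9 + 177 = 168)
U(n, m) = -54 + m
69734/U(s, -192) = 69734/(-54 - 192) = 69734/(-246) = 69734*(-1/246) = -34867/123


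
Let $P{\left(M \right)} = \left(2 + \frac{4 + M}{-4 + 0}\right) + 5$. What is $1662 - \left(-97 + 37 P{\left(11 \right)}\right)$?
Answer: $\frac{6555}{4} \approx 1638.8$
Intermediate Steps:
$P{\left(M \right)} = 6 - \frac{M}{4}$ ($P{\left(M \right)} = \left(2 + \frac{4 + M}{-4}\right) + 5 = \left(2 + \left(4 + M\right) \left(- \frac{1}{4}\right)\right) + 5 = \left(2 - \left(1 + \frac{M}{4}\right)\right) + 5 = \left(1 - \frac{M}{4}\right) + 5 = 6 - \frac{M}{4}$)
$1662 - \left(-97 + 37 P{\left(11 \right)}\right) = 1662 + \left(- 37 \left(6 - \frac{11}{4}\right) + 97\right) = 1662 + \left(\left(-37\right) \frac{13}{4} + 97\right) = 1662 + \left(- \frac{481}{4} + 97\right) = 1662 - \frac{93}{4} = \frac{6555}{4}$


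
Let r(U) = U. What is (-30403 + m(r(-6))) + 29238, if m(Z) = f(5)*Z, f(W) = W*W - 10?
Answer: -1255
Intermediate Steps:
f(W) = -10 + W² (f(W) = W² - 10 = -10 + W²)
m(Z) = 15*Z (m(Z) = (-10 + 5²)*Z = (-10 + 25)*Z = 15*Z)
(-30403 + m(r(-6))) + 29238 = (-30403 + 15*(-6)) + 29238 = (-30403 - 90) + 29238 = -30493 + 29238 = -1255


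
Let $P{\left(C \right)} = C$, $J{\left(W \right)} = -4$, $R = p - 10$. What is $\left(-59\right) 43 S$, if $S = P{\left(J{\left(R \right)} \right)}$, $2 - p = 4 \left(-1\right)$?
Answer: $10148$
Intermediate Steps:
$p = 6$ ($p = 2 - 4 \left(-1\right) = 2 - -4 = 2 + 4 = 6$)
$R = -4$ ($R = 6 - 10 = -4$)
$S = -4$
$\left(-59\right) 43 S = \left(-59\right) 43 \left(-4\right) = \left(-2537\right) \left(-4\right) = 10148$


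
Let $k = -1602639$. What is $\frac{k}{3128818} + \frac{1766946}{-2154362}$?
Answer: $- \frac{641508357939}{481471900294} \approx -1.3324$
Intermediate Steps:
$\frac{k}{3128818} + \frac{1766946}{-2154362} = - \frac{1602639}{3128818} + \frac{1766946}{-2154362} = \left(-1602639\right) \frac{1}{3128818} + 1766946 \left(- \frac{1}{2154362}\right) = - \frac{1602639}{3128818} - \frac{883473}{1077181} = - \frac{641508357939}{481471900294}$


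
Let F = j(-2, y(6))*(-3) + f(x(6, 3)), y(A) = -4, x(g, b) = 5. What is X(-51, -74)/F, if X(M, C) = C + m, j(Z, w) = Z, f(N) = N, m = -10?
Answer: -84/11 ≈ -7.6364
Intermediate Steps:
X(M, C) = -10 + C (X(M, C) = C - 10 = -10 + C)
F = 11 (F = -2*(-3) + 5 = 6 + 5 = 11)
X(-51, -74)/F = (-10 - 74)/11 = -84*1/11 = -84/11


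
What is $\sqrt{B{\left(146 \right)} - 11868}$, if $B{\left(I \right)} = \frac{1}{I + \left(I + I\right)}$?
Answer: $\frac{i \sqrt{2276804154}}{438} \approx 108.94 i$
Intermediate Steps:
$B{\left(I \right)} = \frac{1}{3 I}$ ($B{\left(I \right)} = \frac{1}{I + 2 I} = \frac{1}{3 I}$)
$\sqrt{B{\left(146 \right)} - 11868} = \sqrt{\frac{1}{3 \cdot 146} - 11868} = \sqrt{\frac{1}{3} \cdot \frac{1}{146} - 11868} = \sqrt{\frac{1}{438} - 11868} = \sqrt{- \frac{5198183}{438}} = \frac{i \sqrt{2276804154}}{438}$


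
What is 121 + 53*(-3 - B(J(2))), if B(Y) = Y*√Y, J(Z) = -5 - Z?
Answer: -38 + 371*I*√7 ≈ -38.0 + 981.57*I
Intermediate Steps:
B(Y) = Y^(3/2)
121 + 53*(-3 - B(J(2))) = 121 + 53*(-3 - (-5 - 1*2)^(3/2)) = 121 + 53*(-3 - (-5 - 2)^(3/2)) = 121 + 53*(-3 - (-7)^(3/2)) = 121 + 53*(-3 - (-7)*I*√7) = 121 + 53*(-3 + 7*I*√7) = 121 + (-159 + 371*I*√7) = -38 + 371*I*√7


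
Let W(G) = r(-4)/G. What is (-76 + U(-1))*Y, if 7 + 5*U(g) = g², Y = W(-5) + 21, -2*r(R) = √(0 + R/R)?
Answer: -40723/25 ≈ -1628.9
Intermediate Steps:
r(R) = -½ (r(R) = -√(0 + R/R)/2 = -√(0 + 1)/2 = -√1/2 = -½*1 = -½)
W(G) = -1/(2*G)
Y = 211/10 (Y = -½/(-5) + 21 = -½*(-⅕) + 21 = ⅒ + 21 = 211/10 ≈ 21.100)
U(g) = -7/5 + g²/5
(-76 + U(-1))*Y = (-76 + (-7/5 + (⅕)*(-1)²))*(211/10) = (-76 + (-7/5 + (⅕)*1))*(211/10) = (-76 + (-7/5 + ⅕))*(211/10) = (-76 - 6/5)*(211/10) = -386/5*211/10 = -40723/25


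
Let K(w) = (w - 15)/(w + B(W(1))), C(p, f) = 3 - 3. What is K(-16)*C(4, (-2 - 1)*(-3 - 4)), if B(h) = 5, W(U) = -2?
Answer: 0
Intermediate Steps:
C(p, f) = 0
K(w) = (-15 + w)/(5 + w) (K(w) = (w - 15)/(w + 5) = (-15 + w)/(5 + w))
K(-16)*C(4, (-2 - 1)*(-3 - 4)) = ((-15 - 16)/(5 - 16))*0 = (-31/(-11))*0 = -1/11*(-31)*0 = (31/11)*0 = 0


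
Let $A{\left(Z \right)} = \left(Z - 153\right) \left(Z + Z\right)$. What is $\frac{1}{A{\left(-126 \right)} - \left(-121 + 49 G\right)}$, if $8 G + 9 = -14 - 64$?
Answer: $\frac{8}{567695} \approx 1.4092 \cdot 10^{-5}$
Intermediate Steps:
$G = - \frac{87}{8}$ ($G = - \frac{9}{8} + \frac{-14 - 64}{8} = - \frac{9}{8} + \frac{1}{8} \left(-78\right) = - \frac{9}{8} - \frac{39}{4} = - \frac{87}{8} \approx -10.875$)
$A{\left(Z \right)} = 2 Z \left(-153 + Z\right)$ ($A{\left(Z \right)} = \left(-153 + Z\right) 2 Z = 2 Z \left(-153 + Z\right)$)
$\frac{1}{A{\left(-126 \right)} - \left(-121 + 49 G\right)} = \frac{1}{2 \left(-126\right) \left(-153 - 126\right) + \left(\left(-49\right) \left(- \frac{87}{8}\right) + 121\right)} = \frac{1}{2 \left(-126\right) \left(-279\right) + \left(\frac{4263}{8} + 121\right)} = \frac{1}{70308 + \frac{5231}{8}} = \frac{1}{\frac{567695}{8}} = \frac{8}{567695}$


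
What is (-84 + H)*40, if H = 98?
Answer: 560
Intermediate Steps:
(-84 + H)*40 = (-84 + 98)*40 = 14*40 = 560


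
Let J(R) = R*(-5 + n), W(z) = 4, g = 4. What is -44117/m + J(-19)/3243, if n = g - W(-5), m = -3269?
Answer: 143381986/10601367 ≈ 13.525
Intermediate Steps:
n = 0 (n = 4 - 1*4 = 4 - 4 = 0)
J(R) = -5*R (J(R) = R*(-5 + 0) = R*(-5) = -5*R)
-44117/m + J(-19)/3243 = -44117/(-3269) - 5*(-19)/3243 = -44117*(-1/3269) + 95*(1/3243) = 44117/3269 + 95/3243 = 143381986/10601367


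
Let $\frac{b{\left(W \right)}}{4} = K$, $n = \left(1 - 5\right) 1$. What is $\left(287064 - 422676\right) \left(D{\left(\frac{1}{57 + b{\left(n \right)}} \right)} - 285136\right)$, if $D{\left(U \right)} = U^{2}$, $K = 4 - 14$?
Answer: $\frac{11175012338436}{289} \approx 3.8668 \cdot 10^{10}$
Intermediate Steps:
$K = -10$ ($K = 4 - 14 = -10$)
$n = -4$ ($n = \left(-4\right) 1 = -4$)
$b{\left(W \right)} = -40$ ($b{\left(W \right)} = 4 \left(-10\right) = -40$)
$\left(287064 - 422676\right) \left(D{\left(\frac{1}{57 + b{\left(n \right)}} \right)} - 285136\right) = \left(287064 - 422676\right) \left(\left(\frac{1}{57 - 40}\right)^{2} - 285136\right) = - 135612 \left(\left(\frac{1}{17}\right)^{2} - 285136\right) = - 135612 \left(\frac{1}{289} - 285136\right) = \left(-135612\right) \left(- \frac{82404303}{289}\right) = \frac{11175012338436}{289}$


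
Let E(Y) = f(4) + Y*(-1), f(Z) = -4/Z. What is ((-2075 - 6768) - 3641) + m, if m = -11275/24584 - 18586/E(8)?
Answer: -2305343155/221256 ≈ -10419.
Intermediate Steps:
E(Y) = -1 - Y (E(Y) = -4/4 + Y*(-1) = -4*¼ - Y = -1 - Y)
m = 456816749/221256 (m = -11275/24584 - 18586/(-1 - 1*8) = -11275*1/24584 - 18586/(-1 - 8) = -11275/24584 - 18586/(-9) = -11275/24584 - 18586*(-⅑) = -11275/24584 + 18586/9 = 456816749/221256 ≈ 2064.7)
((-2075 - 6768) - 3641) + m = ((-2075 - 6768) - 3641) + 456816749/221256 = (-8843 - 3641) + 456816749/221256 = -12484 + 456816749/221256 = -2305343155/221256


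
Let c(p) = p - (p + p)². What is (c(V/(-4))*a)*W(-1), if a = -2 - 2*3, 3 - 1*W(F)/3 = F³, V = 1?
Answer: 48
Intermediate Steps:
W(F) = 9 - 3*F³
a = -8 (a = -2 - 6 = -8)
c(p) = p - 4*p² (c(p) = p - (2*p)² = p - 4*p²)
(c(V/(-4))*a)*W(-1) = (((1/(-4))*(1 - 4/(-4)))*(-8))*(9 - 3*(-1)³) = (((1*(-¼))*(1 - 4*(-1)/4))*(-8))*(9 - 3*(-1)) = (-(1 - 4*(-¼))/4*(-8))*(9 + 3) = (-(1 + 1)/4*(-8))*12 = (-¼*2*(-8))*12 = -½*(-8)*12 = 4*12 = 48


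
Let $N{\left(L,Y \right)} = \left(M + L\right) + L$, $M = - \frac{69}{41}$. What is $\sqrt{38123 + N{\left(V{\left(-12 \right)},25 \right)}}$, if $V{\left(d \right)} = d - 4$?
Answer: $\frac{3 \sqrt{7114238}}{41} \approx 195.16$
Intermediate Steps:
$V{\left(d \right)} = -4 + d$ ($V{\left(d \right)} = d - 4 = -4 + d$)
$M = - \frac{69}{41}$ ($M = \left(-69\right) \frac{1}{41} = - \frac{69}{41} \approx -1.6829$)
$N{\left(L,Y \right)} = - \frac{69}{41} + 2 L$ ($N{\left(L,Y \right)} = \left(- \frac{69}{41} + L\right) + L = - \frac{69}{41} + 2 L$)
$\sqrt{38123 + N{\left(V{\left(-12 \right)},25 \right)}} = \sqrt{38123 + \left(- \frac{69}{41} + 2 \left(-4 - 12\right)\right)} = \sqrt{38123 + \left(- \frac{69}{41} + 2 \left(-16\right)\right)} = \sqrt{38123 - \frac{1381}{41}} = \sqrt{\frac{1561662}{41}} = \frac{3 \sqrt{7114238}}{41}$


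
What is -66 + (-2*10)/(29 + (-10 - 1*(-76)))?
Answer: -1258/19 ≈ -66.211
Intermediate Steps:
-66 + (-2*10)/(29 + (-10 - 1*(-76))) = -66 - 20/(29 + (-10 + 76)) = -66 - 20/(29 + 66) = -66 - 20/95 = -66 + (1/95)*(-20) = -66 - 4/19 = -1258/19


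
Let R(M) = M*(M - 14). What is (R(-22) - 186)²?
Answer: 367236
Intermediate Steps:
R(M) = M*(-14 + M)
(R(-22) - 186)² = (-22*(-14 - 22) - 186)² = (-22*(-36) - 186)² = (792 - 186)² = 606² = 367236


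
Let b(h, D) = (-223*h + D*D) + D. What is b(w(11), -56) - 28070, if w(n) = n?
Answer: -27443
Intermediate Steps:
b(h, D) = D + D**2 - 223*h (b(h, D) = (-223*h + D**2) + D = (D**2 - 223*h) + D = D + D**2 - 223*h)
b(w(11), -56) - 28070 = (-56 + (-56)**2 - 223*11) - 28070 = (-56 + 3136 - 2453) - 28070 = 627 - 28070 = -27443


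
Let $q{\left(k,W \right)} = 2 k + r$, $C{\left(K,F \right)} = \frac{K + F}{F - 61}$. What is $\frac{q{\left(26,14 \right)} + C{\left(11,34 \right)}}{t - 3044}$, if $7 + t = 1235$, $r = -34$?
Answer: $- \frac{49}{5448} \approx -0.0089941$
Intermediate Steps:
$C{\left(K,F \right)} = \frac{F + K}{-61 + F}$
$q{\left(k,W \right)} = -34 + 2 k$ ($q{\left(k,W \right)} = 2 k - 34 = -34 + 2 k$)
$t = 1228$ ($t = -7 + 1235 = 1228$)
$\frac{q{\left(26,14 \right)} + C{\left(11,34 \right)}}{t - 3044} = \frac{\left(-34 + 2 \cdot 26\right) + \frac{34 + 11}{-61 + 34}}{1228 - 3044} = \frac{\left(-34 + 52\right) + \frac{1}{-27} \cdot 45}{-1816} = \left(18 - \frac{5}{3}\right) \left(- \frac{1}{1816}\right) = \frac{49}{3} \left(- \frac{1}{1816}\right) = - \frac{49}{5448}$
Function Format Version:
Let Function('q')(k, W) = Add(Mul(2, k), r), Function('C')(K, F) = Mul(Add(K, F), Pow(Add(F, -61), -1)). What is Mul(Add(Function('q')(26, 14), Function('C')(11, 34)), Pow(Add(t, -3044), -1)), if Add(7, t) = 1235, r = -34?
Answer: Rational(-49, 5448) ≈ -0.0089941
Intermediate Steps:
Function('C')(K, F) = Mul(Pow(Add(-61, F), -1), Add(F, K)) (Function('C')(K, F) = Mul(Add(F, K), Pow(Add(-61, F), -1)) = Mul(Pow(Add(-61, F), -1), Add(F, K)))
Function('q')(k, W) = Add(-34, Mul(2, k)) (Function('q')(k, W) = Add(Mul(2, k), -34) = Add(-34, Mul(2, k)))
t = 1228 (t = Add(-7, 1235) = 1228)
Mul(Add(Function('q')(26, 14), Function('C')(11, 34)), Pow(Add(t, -3044), -1)) = Mul(Add(Add(-34, Mul(2, 26)), Mul(Pow(Add(-61, 34), -1), Add(34, 11))), Pow(Add(1228, -3044), -1)) = Mul(Add(Add(-34, 52), Mul(Pow(-27, -1), 45)), Pow(-1816, -1)) = Mul(Add(18, Mul(Rational(-1, 27), 45)), Rational(-1, 1816)) = Mul(Add(18, Rational(-5, 3)), Rational(-1, 1816)) = Mul(Rational(49, 3), Rational(-1, 1816)) = Rational(-49, 5448)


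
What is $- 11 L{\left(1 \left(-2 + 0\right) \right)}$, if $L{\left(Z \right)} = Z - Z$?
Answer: $0$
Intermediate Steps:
$L{\left(Z \right)} = 0$
$- 11 L{\left(1 \left(-2 + 0\right) \right)} = \left(-11\right) 0 = 0$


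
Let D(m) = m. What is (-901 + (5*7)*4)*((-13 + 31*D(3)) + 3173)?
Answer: -2475533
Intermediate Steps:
(-901 + (5*7)*4)*((-13 + 31*D(3)) + 3173) = (-901 + (5*7)*4)*((-13 + 31*3) + 3173) = (-901 + 35*4)*((-13 + 93) + 3173) = (-901 + 140)*(80 + 3173) = -761*3253 = -2475533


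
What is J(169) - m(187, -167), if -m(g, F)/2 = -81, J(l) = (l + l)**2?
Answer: 114082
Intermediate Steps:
J(l) = 4*l**2 (J(l) = (2*l)**2 = 4*l**2)
m(g, F) = 162 (m(g, F) = -2*(-81) = 162)
J(169) - m(187, -167) = 4*169**2 - 1*162 = 4*28561 - 162 = 114244 - 162 = 114082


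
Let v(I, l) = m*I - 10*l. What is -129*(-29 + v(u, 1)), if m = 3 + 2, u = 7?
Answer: 516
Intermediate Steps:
m = 5
v(I, l) = -10*l + 5*I (v(I, l) = 5*I - 10*l = -10*l + 5*I)
-129*(-29 + v(u, 1)) = -129*(-29 + (-10*1 + 5*7)) = -129*(-29 + (-10 + 35)) = -129*(-29 + 25) = -129*(-4) = 516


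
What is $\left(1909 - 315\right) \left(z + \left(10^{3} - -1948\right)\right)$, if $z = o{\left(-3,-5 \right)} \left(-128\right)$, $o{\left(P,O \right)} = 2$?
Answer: $4291048$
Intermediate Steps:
$z = -256$ ($z = 2 \left(-128\right) = -256$)
$\left(1909 - 315\right) \left(z + \left(10^{3} - -1948\right)\right) = \left(1909 - 315\right) \left(-256 + \left(10^{3} - -1948\right)\right) = 1594 \left(-256 + \left(1000 + 1948\right)\right) = 1594 \left(-256 + 2948\right) = 1594 \cdot 2692 = 4291048$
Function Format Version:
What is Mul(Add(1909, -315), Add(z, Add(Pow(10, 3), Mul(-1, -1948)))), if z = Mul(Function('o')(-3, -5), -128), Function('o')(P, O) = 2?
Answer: 4291048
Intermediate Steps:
z = -256 (z = Mul(2, -128) = -256)
Mul(Add(1909, -315), Add(z, Add(Pow(10, 3), Mul(-1, -1948)))) = Mul(Add(1909, -315), Add(-256, Add(Pow(10, 3), Mul(-1, -1948)))) = Mul(1594, Add(-256, Add(1000, 1948))) = Mul(1594, Add(-256, 2948)) = Mul(1594, 2692) = 4291048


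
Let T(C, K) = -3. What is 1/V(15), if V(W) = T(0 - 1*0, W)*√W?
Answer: -√15/45 ≈ -0.086066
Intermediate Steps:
V(W) = -3*√W
1/V(15) = 1/(-3*√15) = -√15/45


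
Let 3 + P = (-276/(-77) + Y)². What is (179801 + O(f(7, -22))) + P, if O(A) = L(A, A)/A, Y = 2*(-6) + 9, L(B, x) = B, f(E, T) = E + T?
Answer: 1066030296/5929 ≈ 1.7980e+5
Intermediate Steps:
Y = -3 (Y = -12 + 9 = -3)
O(A) = 1 (O(A) = A/A = 1)
P = -15762/5929 (P = -3 + (-276/(-77) - 3)² = -3 + (-276*(-1/77) - 3)² = -3 + (276/77 - 3)² = -3 + (45/77)² = -3 + 2025/5929 = -15762/5929 ≈ -2.6585)
(179801 + O(f(7, -22))) + P = (179801 + 1) - 15762/5929 = 179802 - 15762/5929 = 1066030296/5929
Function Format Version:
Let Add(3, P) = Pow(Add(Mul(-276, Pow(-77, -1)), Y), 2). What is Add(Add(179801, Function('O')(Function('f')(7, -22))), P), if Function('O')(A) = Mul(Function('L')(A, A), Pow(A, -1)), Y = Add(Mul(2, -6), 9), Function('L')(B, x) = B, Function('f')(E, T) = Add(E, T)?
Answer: Rational(1066030296, 5929) ≈ 1.7980e+5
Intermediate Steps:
Y = -3 (Y = Add(-12, 9) = -3)
Function('O')(A) = 1 (Function('O')(A) = Mul(A, Pow(A, -1)) = 1)
P = Rational(-15762, 5929) (P = Add(-3, Pow(Add(Mul(-276, Pow(-77, -1)), -3), 2)) = Add(-3, Pow(Add(Mul(-276, Rational(-1, 77)), -3), 2)) = Add(-3, Pow(Add(Rational(276, 77), -3), 2)) = Add(-3, Pow(Rational(45, 77), 2)) = Add(-3, Rational(2025, 5929)) = Rational(-15762, 5929) ≈ -2.6585)
Add(Add(179801, Function('O')(Function('f')(7, -22))), P) = Add(Add(179801, 1), Rational(-15762, 5929)) = Add(179802, Rational(-15762, 5929)) = Rational(1066030296, 5929)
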